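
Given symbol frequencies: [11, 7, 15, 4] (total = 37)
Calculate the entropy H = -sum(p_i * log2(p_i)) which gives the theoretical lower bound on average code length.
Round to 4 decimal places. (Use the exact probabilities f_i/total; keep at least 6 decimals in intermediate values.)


Per-symbol terms -p_i * log2(p_i) with p_i = f_i/37:
  p = 11/37 = 0.297297: log2(p) = -1.750022, -p*log2(p) = 0.520277
  p = 7/37 = 0.189189: log2(p) = -2.402098, -p*log2(p) = 0.454451
  p = 15/37 = 0.405405: log2(p) = -1.302563, -p*log2(p) = 0.528066
  p = 4/37 = 0.108108: log2(p) = -3.209453, -p*log2(p) = 0.346968
H = 0.520277 + 0.454451 + 0.528066 + 0.346968 = 1.849762

H = 1.8498 bits/symbol


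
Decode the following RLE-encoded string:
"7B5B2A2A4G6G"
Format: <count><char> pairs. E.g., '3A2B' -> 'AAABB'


Expanding each <count><char> pair:
  7B -> 'BBBBBBB'
  5B -> 'BBBBB'
  2A -> 'AA'
  2A -> 'AA'
  4G -> 'GGGG'
  6G -> 'GGGGGG'

Decoded = BBBBBBBBBBBBAAAAGGGGGGGGGG


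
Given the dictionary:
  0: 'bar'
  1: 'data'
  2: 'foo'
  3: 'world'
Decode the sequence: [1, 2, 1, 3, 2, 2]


Look up each index in the dictionary:
  1 -> 'data'
  2 -> 'foo'
  1 -> 'data'
  3 -> 'world'
  2 -> 'foo'
  2 -> 'foo'

Decoded: "data foo data world foo foo"


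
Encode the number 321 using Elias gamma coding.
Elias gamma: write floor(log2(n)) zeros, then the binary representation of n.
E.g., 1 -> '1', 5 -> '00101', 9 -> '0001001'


num_bits = floor(log2(321)) + 1 = 9
leading_zeros = num_bits - 1 = 8
binary(321) = 101000001

Elias gamma(321) = '00000000' + '101000001' = 00000000101000001 (17 bits)


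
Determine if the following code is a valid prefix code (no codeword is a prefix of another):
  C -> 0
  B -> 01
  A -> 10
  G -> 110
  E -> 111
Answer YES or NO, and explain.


Checking each pair (does one codeword prefix another?):
  C='0' vs B='01': prefix -- VIOLATION

NO -- this is NOT a valid prefix code. C (0) is a prefix of B (01).


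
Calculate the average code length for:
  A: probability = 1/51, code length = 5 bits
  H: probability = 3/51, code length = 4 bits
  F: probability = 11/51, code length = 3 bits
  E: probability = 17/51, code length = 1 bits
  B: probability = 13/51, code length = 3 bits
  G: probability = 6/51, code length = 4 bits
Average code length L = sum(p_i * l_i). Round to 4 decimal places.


Weighted contributions p_i * l_i:
  A: (1/51) * 5 = 5/51
  H: (3/51) * 4 = 12/51
  F: (11/51) * 3 = 33/51
  E: (17/51) * 1 = 17/51
  B: (13/51) * 3 = 39/51
  G: (6/51) * 4 = 24/51
Sum = (5 + 12 + 33 + 17 + 39 + 24)/51 = 130/51

L = 130/51 = 2.5490 bits/symbol


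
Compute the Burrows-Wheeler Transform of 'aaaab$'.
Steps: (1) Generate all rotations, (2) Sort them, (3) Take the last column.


Rotations (sorted):
  0: $aaaab -> last char: b
  1: aaaab$ -> last char: $
  2: aaab$a -> last char: a
  3: aab$aa -> last char: a
  4: ab$aaa -> last char: a
  5: b$aaaa -> last char: a


BWT = b$aaaa


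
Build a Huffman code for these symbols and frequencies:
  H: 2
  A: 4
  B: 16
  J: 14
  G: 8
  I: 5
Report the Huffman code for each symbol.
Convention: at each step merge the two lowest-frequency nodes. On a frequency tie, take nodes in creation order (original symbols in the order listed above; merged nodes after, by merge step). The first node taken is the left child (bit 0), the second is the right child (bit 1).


Huffman tree construction:
Step 1: Merge H(2) + A(4) = 6
Step 2: Merge I(5) + (H+A)(6) = 11
Step 3: Merge G(8) + (I+(H+A))(11) = 19
Step 4: Merge J(14) + B(16) = 30
Step 5: Merge (G+(I+(H+A)))(19) + (J+B)(30) = 49
Read each symbol's code off the tree from the root (left child = 0, right child = 1).

Codes:
  H: 0110 (length 4)
  A: 0111 (length 4)
  B: 11 (length 2)
  J: 10 (length 2)
  G: 00 (length 2)
  I: 010 (length 3)
Average code length: 115/49 = 2.3469 bits/symbol


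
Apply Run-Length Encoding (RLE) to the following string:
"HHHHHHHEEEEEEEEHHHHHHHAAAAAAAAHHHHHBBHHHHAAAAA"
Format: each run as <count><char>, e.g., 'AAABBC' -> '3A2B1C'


Scanning runs left to right:
  i=0: run of 'H' x 7 -> '7H'
  i=7: run of 'E' x 8 -> '8E'
  i=15: run of 'H' x 7 -> '7H'
  i=22: run of 'A' x 8 -> '8A'
  i=30: run of 'H' x 5 -> '5H'
  i=35: run of 'B' x 2 -> '2B'
  i=37: run of 'H' x 4 -> '4H'
  i=41: run of 'A' x 5 -> '5A'

RLE = 7H8E7H8A5H2B4H5A


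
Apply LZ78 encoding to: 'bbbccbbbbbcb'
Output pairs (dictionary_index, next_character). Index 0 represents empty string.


LZ78 encoding steps:
Dictionary: {0: ''}
Step 1: w='' (idx 0), next='b' -> output (0, 'b'), add 'b' as idx 1
Step 2: w='b' (idx 1), next='b' -> output (1, 'b'), add 'bb' as idx 2
Step 3: w='' (idx 0), next='c' -> output (0, 'c'), add 'c' as idx 3
Step 4: w='c' (idx 3), next='b' -> output (3, 'b'), add 'cb' as idx 4
Step 5: w='bb' (idx 2), next='b' -> output (2, 'b'), add 'bbb' as idx 5
Step 6: w='b' (idx 1), next='c' -> output (1, 'c'), add 'bc' as idx 6
Step 7: w='b' (idx 1), end of input -> output (1, '')


Encoded: [(0, 'b'), (1, 'b'), (0, 'c'), (3, 'b'), (2, 'b'), (1, 'c'), (1, '')]


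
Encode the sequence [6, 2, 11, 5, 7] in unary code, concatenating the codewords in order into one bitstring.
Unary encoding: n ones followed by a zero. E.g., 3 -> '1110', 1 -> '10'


Encode each number as n ones followed by a terminating 0:
  6 -> 1111110 (7 bits)
  2 -> 110 (3 bits)
  11 -> 111111111110 (12 bits)
  5 -> 111110 (6 bits)
  7 -> 11111110 (8 bits)
Total length = 7 + 3 + 12 + 6 + 8 = 36 bits.

Unary([6, 2, 11, 5, 7]) = 111111011011111111111011111011111110 (36 bits)


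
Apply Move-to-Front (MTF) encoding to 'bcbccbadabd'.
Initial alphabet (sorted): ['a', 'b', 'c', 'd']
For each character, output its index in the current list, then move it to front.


MTF encoding:
'b': index 1 in ['a', 'b', 'c', 'd'] -> ['b', 'a', 'c', 'd']
'c': index 2 in ['b', 'a', 'c', 'd'] -> ['c', 'b', 'a', 'd']
'b': index 1 in ['c', 'b', 'a', 'd'] -> ['b', 'c', 'a', 'd']
'c': index 1 in ['b', 'c', 'a', 'd'] -> ['c', 'b', 'a', 'd']
'c': index 0 in ['c', 'b', 'a', 'd'] -> ['c', 'b', 'a', 'd']
'b': index 1 in ['c', 'b', 'a', 'd'] -> ['b', 'c', 'a', 'd']
'a': index 2 in ['b', 'c', 'a', 'd'] -> ['a', 'b', 'c', 'd']
'd': index 3 in ['a', 'b', 'c', 'd'] -> ['d', 'a', 'b', 'c']
'a': index 1 in ['d', 'a', 'b', 'c'] -> ['a', 'd', 'b', 'c']
'b': index 2 in ['a', 'd', 'b', 'c'] -> ['b', 'a', 'd', 'c']
'd': index 2 in ['b', 'a', 'd', 'c'] -> ['d', 'b', 'a', 'c']


Output: [1, 2, 1, 1, 0, 1, 2, 3, 1, 2, 2]


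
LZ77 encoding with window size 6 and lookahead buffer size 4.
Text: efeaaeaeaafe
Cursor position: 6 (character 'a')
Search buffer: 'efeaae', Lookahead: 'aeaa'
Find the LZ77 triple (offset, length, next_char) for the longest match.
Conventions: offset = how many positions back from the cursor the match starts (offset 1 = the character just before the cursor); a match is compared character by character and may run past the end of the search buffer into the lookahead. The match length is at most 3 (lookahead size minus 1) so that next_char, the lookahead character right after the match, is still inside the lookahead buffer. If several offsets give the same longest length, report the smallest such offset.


Try each offset into the search buffer:
  offset=1 (pos 5, char 'e'): match length 0
  offset=2 (pos 4, char 'a'): match length 3
  offset=3 (pos 3, char 'a'): match length 1
  offset=4 (pos 2, char 'e'): match length 0
  offset=5 (pos 1, char 'f'): match length 0
  offset=6 (pos 0, char 'e'): match length 0
Longest match has length 3 at offset 2.
next_char = character at position 6 + 3 = 9 -> 'a'

Best match: offset=2, length=3 (matching 'aea' starting at position 4)
LZ77 triple: (2, 3, 'a')


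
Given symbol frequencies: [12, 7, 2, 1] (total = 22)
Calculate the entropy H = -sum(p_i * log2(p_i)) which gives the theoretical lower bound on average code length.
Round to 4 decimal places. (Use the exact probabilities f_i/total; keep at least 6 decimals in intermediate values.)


Per-symbol terms -p_i * log2(p_i) with p_i = f_i/22:
  p = 12/22 = 0.545455: log2(p) = -0.874469, -p*log2(p) = 0.476983
  p = 7/22 = 0.318182: log2(p) = -1.652077, -p*log2(p) = 0.525661
  p = 2/22 = 0.090909: log2(p) = -3.459432, -p*log2(p) = 0.314494
  p = 1/22 = 0.045455: log2(p) = -4.459432, -p*log2(p) = 0.202701
H = 0.476983 + 0.525661 + 0.314494 + 0.202701 = 1.519839

H = 1.5198 bits/symbol


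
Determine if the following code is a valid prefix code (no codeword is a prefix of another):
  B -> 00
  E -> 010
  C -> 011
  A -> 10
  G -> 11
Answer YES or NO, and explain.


Checking each pair (does one codeword prefix another?):
  B='00' vs E='010': no prefix
  B='00' vs C='011': no prefix
  B='00' vs A='10': no prefix
  B='00' vs G='11': no prefix
  E='010' vs B='00': no prefix
  E='010' vs C='011': no prefix
  E='010' vs A='10': no prefix
  E='010' vs G='11': no prefix
  C='011' vs B='00': no prefix
  C='011' vs E='010': no prefix
  C='011' vs A='10': no prefix
  C='011' vs G='11': no prefix
  A='10' vs B='00': no prefix
  A='10' vs E='010': no prefix
  A='10' vs C='011': no prefix
  A='10' vs G='11': no prefix
  G='11' vs B='00': no prefix
  G='11' vs E='010': no prefix
  G='11' vs C='011': no prefix
  G='11' vs A='10': no prefix
No violation found over all pairs.

YES -- this is a valid prefix code. No codeword is a prefix of any other codeword.


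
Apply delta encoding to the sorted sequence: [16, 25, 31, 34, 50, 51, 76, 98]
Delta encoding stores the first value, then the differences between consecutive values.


First value: 16
Deltas:
  25 - 16 = 9
  31 - 25 = 6
  34 - 31 = 3
  50 - 34 = 16
  51 - 50 = 1
  76 - 51 = 25
  98 - 76 = 22


Delta encoded: [16, 9, 6, 3, 16, 1, 25, 22]


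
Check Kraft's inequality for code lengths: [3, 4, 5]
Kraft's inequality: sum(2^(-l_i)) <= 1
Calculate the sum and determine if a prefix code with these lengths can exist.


Sum = 2^(-3) + 2^(-4) + 2^(-5)
    = 0.125 + 0.0625 + 0.03125
    = 7/32 = 0.21875
Since 0.21875 <= 1, Kraft's inequality IS satisfied.
A prefix code with these lengths CAN exist.

Kraft sum = 0.21875. Satisfied.


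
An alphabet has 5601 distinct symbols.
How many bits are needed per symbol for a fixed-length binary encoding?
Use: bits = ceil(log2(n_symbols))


log2(5601) = 12.4515
Bracket: 2^12 = 4096 < 5601 <= 2^13 = 8192
So ceil(log2(5601)) = 13

bits = ceil(log2(5601)) = ceil(12.4515) = 13 bits


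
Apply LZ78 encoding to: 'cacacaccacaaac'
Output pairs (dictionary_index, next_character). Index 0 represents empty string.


LZ78 encoding steps:
Dictionary: {0: ''}
Step 1: w='' (idx 0), next='c' -> output (0, 'c'), add 'c' as idx 1
Step 2: w='' (idx 0), next='a' -> output (0, 'a'), add 'a' as idx 2
Step 3: w='c' (idx 1), next='a' -> output (1, 'a'), add 'ca' as idx 3
Step 4: w='ca' (idx 3), next='c' -> output (3, 'c'), add 'cac' as idx 4
Step 5: w='cac' (idx 4), next='a' -> output (4, 'a'), add 'caca' as idx 5
Step 6: w='a' (idx 2), next='a' -> output (2, 'a'), add 'aa' as idx 6
Step 7: w='c' (idx 1), end of input -> output (1, '')


Encoded: [(0, 'c'), (0, 'a'), (1, 'a'), (3, 'c'), (4, 'a'), (2, 'a'), (1, '')]


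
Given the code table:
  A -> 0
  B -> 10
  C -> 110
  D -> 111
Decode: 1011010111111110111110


Decoding:
10 -> B
110 -> C
10 -> B
111 -> D
111 -> D
110 -> C
111 -> D
110 -> C


Result: BCBDDCDC


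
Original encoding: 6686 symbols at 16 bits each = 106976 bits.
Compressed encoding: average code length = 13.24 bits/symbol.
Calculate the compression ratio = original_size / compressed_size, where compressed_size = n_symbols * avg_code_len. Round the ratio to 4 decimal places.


original_size = n_symbols * orig_bits = 6686 * 16 = 106976 bits
compressed_size = n_symbols * avg_code_len = 6686 * 13.24 = 88522.64 bits
ratio = original_size / compressed_size = 106976 / 88522.64 = 1.2085

Compression ratio = 1.2085


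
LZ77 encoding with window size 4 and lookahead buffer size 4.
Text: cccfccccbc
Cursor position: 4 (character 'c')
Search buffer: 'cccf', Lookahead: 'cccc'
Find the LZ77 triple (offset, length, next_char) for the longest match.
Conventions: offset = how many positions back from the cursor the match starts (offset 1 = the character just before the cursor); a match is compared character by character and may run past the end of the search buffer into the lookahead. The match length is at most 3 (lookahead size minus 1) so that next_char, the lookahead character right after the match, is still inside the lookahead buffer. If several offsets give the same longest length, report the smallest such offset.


Try each offset into the search buffer:
  offset=1 (pos 3, char 'f'): match length 0
  offset=2 (pos 2, char 'c'): match length 1
  offset=3 (pos 1, char 'c'): match length 2
  offset=4 (pos 0, char 'c'): match length 3
Longest match has length 3 at offset 4.
next_char = character at position 4 + 3 = 7 -> 'c'

Best match: offset=4, length=3 (matching 'ccc' starting at position 0)
LZ77 triple: (4, 3, 'c')


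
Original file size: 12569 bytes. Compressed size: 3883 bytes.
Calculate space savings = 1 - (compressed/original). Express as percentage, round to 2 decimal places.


ratio = compressed/original = 3883/12569 = 0.308935
savings = 1 - ratio = 1 - 0.308935 = 0.691065
as a percentage: 0.691065 * 100 = 69.11%

Space savings = 1 - 3883/12569 = 69.11%


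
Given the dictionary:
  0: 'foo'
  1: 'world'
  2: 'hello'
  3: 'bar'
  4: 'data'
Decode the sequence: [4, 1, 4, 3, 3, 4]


Look up each index in the dictionary:
  4 -> 'data'
  1 -> 'world'
  4 -> 'data'
  3 -> 'bar'
  3 -> 'bar'
  4 -> 'data'

Decoded: "data world data bar bar data"


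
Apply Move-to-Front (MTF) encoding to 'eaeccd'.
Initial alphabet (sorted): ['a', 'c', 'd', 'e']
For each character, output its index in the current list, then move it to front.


MTF encoding:
'e': index 3 in ['a', 'c', 'd', 'e'] -> ['e', 'a', 'c', 'd']
'a': index 1 in ['e', 'a', 'c', 'd'] -> ['a', 'e', 'c', 'd']
'e': index 1 in ['a', 'e', 'c', 'd'] -> ['e', 'a', 'c', 'd']
'c': index 2 in ['e', 'a', 'c', 'd'] -> ['c', 'e', 'a', 'd']
'c': index 0 in ['c', 'e', 'a', 'd'] -> ['c', 'e', 'a', 'd']
'd': index 3 in ['c', 'e', 'a', 'd'] -> ['d', 'c', 'e', 'a']


Output: [3, 1, 1, 2, 0, 3]


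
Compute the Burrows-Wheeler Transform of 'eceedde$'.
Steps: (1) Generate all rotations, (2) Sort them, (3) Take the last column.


Rotations (sorted):
  0: $eceedde -> last char: e
  1: ceedde$e -> last char: e
  2: dde$ecee -> last char: e
  3: de$eceed -> last char: d
  4: e$eceedd -> last char: d
  5: eceedde$ -> last char: $
  6: edde$ece -> last char: e
  7: eedde$ec -> last char: c


BWT = eeedd$ec


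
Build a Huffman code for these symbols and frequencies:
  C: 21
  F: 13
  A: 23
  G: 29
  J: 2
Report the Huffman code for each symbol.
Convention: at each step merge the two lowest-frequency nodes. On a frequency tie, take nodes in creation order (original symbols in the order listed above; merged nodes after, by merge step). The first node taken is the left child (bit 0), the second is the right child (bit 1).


Huffman tree construction:
Step 1: Merge J(2) + F(13) = 15
Step 2: Merge (J+F)(15) + C(21) = 36
Step 3: Merge A(23) + G(29) = 52
Step 4: Merge ((J+F)+C)(36) + (A+G)(52) = 88
Read each symbol's code off the tree from the root (left child = 0, right child = 1).

Codes:
  C: 01 (length 2)
  F: 001 (length 3)
  A: 10 (length 2)
  G: 11 (length 2)
  J: 000 (length 3)
Average code length: 191/88 = 2.1705 bits/symbol


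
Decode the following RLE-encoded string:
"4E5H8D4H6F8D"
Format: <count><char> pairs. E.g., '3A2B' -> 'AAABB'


Expanding each <count><char> pair:
  4E -> 'EEEE'
  5H -> 'HHHHH'
  8D -> 'DDDDDDDD'
  4H -> 'HHHH'
  6F -> 'FFFFFF'
  8D -> 'DDDDDDDD'

Decoded = EEEEHHHHHDDDDDDDDHHHHFFFFFFDDDDDDDD


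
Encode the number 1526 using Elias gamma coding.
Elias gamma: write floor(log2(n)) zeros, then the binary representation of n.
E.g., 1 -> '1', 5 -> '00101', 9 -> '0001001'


num_bits = floor(log2(1526)) + 1 = 11
leading_zeros = num_bits - 1 = 10
binary(1526) = 10111110110

Elias gamma(1526) = '0000000000' + '10111110110' = 000000000010111110110 (21 bits)


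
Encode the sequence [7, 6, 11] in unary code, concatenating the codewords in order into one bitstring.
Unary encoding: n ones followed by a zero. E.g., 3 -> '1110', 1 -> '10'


Encode each number as n ones followed by a terminating 0:
  7 -> 11111110 (8 bits)
  6 -> 1111110 (7 bits)
  11 -> 111111111110 (12 bits)
Total length = 8 + 7 + 12 = 27 bits.

Unary([7, 6, 11]) = 111111101111110111111111110 (27 bits)


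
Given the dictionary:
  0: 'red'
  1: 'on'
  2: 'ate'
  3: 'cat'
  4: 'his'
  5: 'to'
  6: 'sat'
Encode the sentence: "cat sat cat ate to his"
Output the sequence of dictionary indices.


Look up each word in the dictionary:
  'cat' -> 3
  'sat' -> 6
  'cat' -> 3
  'ate' -> 2
  'to' -> 5
  'his' -> 4

Encoded: [3, 6, 3, 2, 5, 4]


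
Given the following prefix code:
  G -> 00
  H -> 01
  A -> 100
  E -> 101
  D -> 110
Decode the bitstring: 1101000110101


Decoding step by step:
Bits 110 -> D
Bits 100 -> A
Bits 01 -> H
Bits 101 -> E
Bits 01 -> H


Decoded message: DAHEH


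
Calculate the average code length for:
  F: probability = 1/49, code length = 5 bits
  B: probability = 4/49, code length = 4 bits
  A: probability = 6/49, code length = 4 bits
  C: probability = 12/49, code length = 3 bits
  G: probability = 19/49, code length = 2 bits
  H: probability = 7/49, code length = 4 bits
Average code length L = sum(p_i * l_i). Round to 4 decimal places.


Weighted contributions p_i * l_i:
  F: (1/49) * 5 = 5/49
  B: (4/49) * 4 = 16/49
  A: (6/49) * 4 = 24/49
  C: (12/49) * 3 = 36/49
  G: (19/49) * 2 = 38/49
  H: (7/49) * 4 = 28/49
Sum = (5 + 16 + 24 + 36 + 38 + 28)/49 = 147/49

L = 147/49 = 3.0000 bits/symbol


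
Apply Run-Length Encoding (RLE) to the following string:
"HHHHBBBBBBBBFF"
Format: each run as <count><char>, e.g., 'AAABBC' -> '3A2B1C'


Scanning runs left to right:
  i=0: run of 'H' x 4 -> '4H'
  i=4: run of 'B' x 8 -> '8B'
  i=12: run of 'F' x 2 -> '2F'

RLE = 4H8B2F


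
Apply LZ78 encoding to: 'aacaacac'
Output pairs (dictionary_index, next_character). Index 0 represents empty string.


LZ78 encoding steps:
Dictionary: {0: ''}
Step 1: w='' (idx 0), next='a' -> output (0, 'a'), add 'a' as idx 1
Step 2: w='a' (idx 1), next='c' -> output (1, 'c'), add 'ac' as idx 2
Step 3: w='a' (idx 1), next='a' -> output (1, 'a'), add 'aa' as idx 3
Step 4: w='' (idx 0), next='c' -> output (0, 'c'), add 'c' as idx 4
Step 5: w='ac' (idx 2), end of input -> output (2, '')


Encoded: [(0, 'a'), (1, 'c'), (1, 'a'), (0, 'c'), (2, '')]


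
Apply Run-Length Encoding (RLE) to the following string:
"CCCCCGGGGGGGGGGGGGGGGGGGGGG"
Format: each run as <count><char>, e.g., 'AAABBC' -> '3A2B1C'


Scanning runs left to right:
  i=0: run of 'C' x 5 -> '5C'
  i=5: run of 'G' x 22 -> '22G'

RLE = 5C22G


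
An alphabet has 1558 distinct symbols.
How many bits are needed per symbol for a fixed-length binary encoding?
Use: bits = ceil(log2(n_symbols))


log2(1558) = 10.6055
Bracket: 2^10 = 1024 < 1558 <= 2^11 = 2048
So ceil(log2(1558)) = 11

bits = ceil(log2(1558)) = ceil(10.6055) = 11 bits


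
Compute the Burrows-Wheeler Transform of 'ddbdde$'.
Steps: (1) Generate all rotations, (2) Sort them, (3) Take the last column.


Rotations (sorted):
  0: $ddbdde -> last char: e
  1: bdde$dd -> last char: d
  2: dbdde$d -> last char: d
  3: ddbdde$ -> last char: $
  4: dde$ddb -> last char: b
  5: de$ddbd -> last char: d
  6: e$ddbdd -> last char: d


BWT = edd$bdd


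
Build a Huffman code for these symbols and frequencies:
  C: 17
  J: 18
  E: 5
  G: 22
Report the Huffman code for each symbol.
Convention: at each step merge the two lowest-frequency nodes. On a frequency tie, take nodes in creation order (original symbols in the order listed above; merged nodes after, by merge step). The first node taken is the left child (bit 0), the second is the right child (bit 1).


Huffman tree construction:
Step 1: Merge E(5) + C(17) = 22
Step 2: Merge J(18) + G(22) = 40
Step 3: Merge (E+C)(22) + (J+G)(40) = 62
Read each symbol's code off the tree from the root (left child = 0, right child = 1).

Codes:
  C: 01 (length 2)
  J: 10 (length 2)
  E: 00 (length 2)
  G: 11 (length 2)
Average code length: 124/62 = 2.0000 bits/symbol


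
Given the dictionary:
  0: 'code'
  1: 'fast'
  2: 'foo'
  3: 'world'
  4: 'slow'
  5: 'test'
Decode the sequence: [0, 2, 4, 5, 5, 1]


Look up each index in the dictionary:
  0 -> 'code'
  2 -> 'foo'
  4 -> 'slow'
  5 -> 'test'
  5 -> 'test'
  1 -> 'fast'

Decoded: "code foo slow test test fast"


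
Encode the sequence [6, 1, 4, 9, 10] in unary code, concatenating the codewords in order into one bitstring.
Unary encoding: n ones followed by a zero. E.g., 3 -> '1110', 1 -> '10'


Encode each number as n ones followed by a terminating 0:
  6 -> 1111110 (7 bits)
  1 -> 10 (2 bits)
  4 -> 11110 (5 bits)
  9 -> 1111111110 (10 bits)
  10 -> 11111111110 (11 bits)
Total length = 7 + 2 + 5 + 10 + 11 = 35 bits.

Unary([6, 1, 4, 9, 10]) = 11111101011110111111111011111111110 (35 bits)


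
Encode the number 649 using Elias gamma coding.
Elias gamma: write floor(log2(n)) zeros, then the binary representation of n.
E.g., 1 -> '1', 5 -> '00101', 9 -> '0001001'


num_bits = floor(log2(649)) + 1 = 10
leading_zeros = num_bits - 1 = 9
binary(649) = 1010001001

Elias gamma(649) = '000000000' + '1010001001' = 0000000001010001001 (19 bits)


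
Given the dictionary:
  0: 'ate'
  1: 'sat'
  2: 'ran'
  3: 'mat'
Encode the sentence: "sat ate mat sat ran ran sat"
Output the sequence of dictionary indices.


Look up each word in the dictionary:
  'sat' -> 1
  'ate' -> 0
  'mat' -> 3
  'sat' -> 1
  'ran' -> 2
  'ran' -> 2
  'sat' -> 1

Encoded: [1, 0, 3, 1, 2, 2, 1]


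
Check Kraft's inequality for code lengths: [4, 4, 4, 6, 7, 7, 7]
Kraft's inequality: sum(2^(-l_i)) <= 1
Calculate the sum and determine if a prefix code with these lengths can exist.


Sum = 2^(-4) + 2^(-4) + 2^(-4) + 2^(-6) + 2^(-7) + 2^(-7) + 2^(-7)
    = 0.0625 + 0.0625 + 0.0625 + 0.015625 + 0.0078125 + 0.0078125 + 0.0078125
    = 29/128 = 0.2265625
Since 0.2265625 <= 1, Kraft's inequality IS satisfied.
A prefix code with these lengths CAN exist.

Kraft sum = 0.2265625. Satisfied.


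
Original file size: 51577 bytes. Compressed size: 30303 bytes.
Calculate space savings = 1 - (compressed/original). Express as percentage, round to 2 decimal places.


ratio = compressed/original = 30303/51577 = 0.587529
savings = 1 - ratio = 1 - 0.587529 = 0.412471
as a percentage: 0.412471 * 100 = 41.25%

Space savings = 1 - 30303/51577 = 41.25%


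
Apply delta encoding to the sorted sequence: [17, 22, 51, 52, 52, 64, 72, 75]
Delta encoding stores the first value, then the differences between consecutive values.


First value: 17
Deltas:
  22 - 17 = 5
  51 - 22 = 29
  52 - 51 = 1
  52 - 52 = 0
  64 - 52 = 12
  72 - 64 = 8
  75 - 72 = 3


Delta encoded: [17, 5, 29, 1, 0, 12, 8, 3]


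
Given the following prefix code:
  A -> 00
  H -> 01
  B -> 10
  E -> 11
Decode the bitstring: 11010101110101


Decoding step by step:
Bits 11 -> E
Bits 01 -> H
Bits 01 -> H
Bits 01 -> H
Bits 11 -> E
Bits 01 -> H
Bits 01 -> H


Decoded message: EHHHEHH


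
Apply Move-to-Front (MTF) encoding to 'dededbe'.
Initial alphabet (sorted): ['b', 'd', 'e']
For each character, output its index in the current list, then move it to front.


MTF encoding:
'd': index 1 in ['b', 'd', 'e'] -> ['d', 'b', 'e']
'e': index 2 in ['d', 'b', 'e'] -> ['e', 'd', 'b']
'd': index 1 in ['e', 'd', 'b'] -> ['d', 'e', 'b']
'e': index 1 in ['d', 'e', 'b'] -> ['e', 'd', 'b']
'd': index 1 in ['e', 'd', 'b'] -> ['d', 'e', 'b']
'b': index 2 in ['d', 'e', 'b'] -> ['b', 'd', 'e']
'e': index 2 in ['b', 'd', 'e'] -> ['e', 'b', 'd']


Output: [1, 2, 1, 1, 1, 2, 2]


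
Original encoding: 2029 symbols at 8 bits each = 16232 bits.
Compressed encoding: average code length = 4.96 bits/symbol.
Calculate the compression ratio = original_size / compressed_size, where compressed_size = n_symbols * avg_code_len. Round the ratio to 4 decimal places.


original_size = n_symbols * orig_bits = 2029 * 8 = 16232 bits
compressed_size = n_symbols * avg_code_len = 2029 * 4.96 = 10063.84 bits
ratio = original_size / compressed_size = 16232 / 10063.84 = 1.6129

Compression ratio = 1.6129


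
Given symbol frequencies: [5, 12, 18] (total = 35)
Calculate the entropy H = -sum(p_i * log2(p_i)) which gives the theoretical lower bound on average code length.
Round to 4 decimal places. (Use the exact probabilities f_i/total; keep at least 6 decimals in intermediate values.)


Per-symbol terms -p_i * log2(p_i) with p_i = f_i/35:
  p = 5/35 = 0.142857: log2(p) = -2.807355, -p*log2(p) = 0.401051
  p = 12/35 = 0.342857: log2(p) = -1.544321, -p*log2(p) = 0.529481
  p = 18/35 = 0.514286: log2(p) = -0.959358, -p*log2(p) = 0.493384
H = 0.401051 + 0.529481 + 0.493384 = 1.423916

H = 1.4239 bits/symbol


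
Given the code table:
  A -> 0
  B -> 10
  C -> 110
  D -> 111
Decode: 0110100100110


Decoding:
0 -> A
110 -> C
10 -> B
0 -> A
10 -> B
0 -> A
110 -> C


Result: ACBABAC


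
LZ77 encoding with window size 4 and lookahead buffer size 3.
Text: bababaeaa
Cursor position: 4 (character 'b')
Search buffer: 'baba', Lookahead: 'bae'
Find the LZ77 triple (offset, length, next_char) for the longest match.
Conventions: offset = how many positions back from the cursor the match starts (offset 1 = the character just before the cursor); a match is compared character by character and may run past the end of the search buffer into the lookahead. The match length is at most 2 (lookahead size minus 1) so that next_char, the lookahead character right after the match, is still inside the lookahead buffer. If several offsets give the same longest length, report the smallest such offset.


Try each offset into the search buffer:
  offset=1 (pos 3, char 'a'): match length 0
  offset=2 (pos 2, char 'b'): match length 2
  offset=3 (pos 1, char 'a'): match length 0
  offset=4 (pos 0, char 'b'): match length 2
Longest match has length 2, found at offsets 2, 4; take the smallest, offset 2.
next_char = character at position 4 + 2 = 6 -> 'e'

Best match: offset=2, length=2 (matching 'ba' starting at position 2)
LZ77 triple: (2, 2, 'e')


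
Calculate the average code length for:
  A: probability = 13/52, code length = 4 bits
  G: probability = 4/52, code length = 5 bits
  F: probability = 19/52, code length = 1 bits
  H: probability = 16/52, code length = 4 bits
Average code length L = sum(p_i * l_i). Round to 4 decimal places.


Weighted contributions p_i * l_i:
  A: (13/52) * 4 = 52/52
  G: (4/52) * 5 = 20/52
  F: (19/52) * 1 = 19/52
  H: (16/52) * 4 = 64/52
Sum = (52 + 20 + 19 + 64)/52 = 155/52

L = 155/52 = 2.9808 bits/symbol


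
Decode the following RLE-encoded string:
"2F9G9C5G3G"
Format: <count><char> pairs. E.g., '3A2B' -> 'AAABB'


Expanding each <count><char> pair:
  2F -> 'FF'
  9G -> 'GGGGGGGGG'
  9C -> 'CCCCCCCCC'
  5G -> 'GGGGG'
  3G -> 'GGG'

Decoded = FFGGGGGGGGGCCCCCCCCCGGGGGGGG


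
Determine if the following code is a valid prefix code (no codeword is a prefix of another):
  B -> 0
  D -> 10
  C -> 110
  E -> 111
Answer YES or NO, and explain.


Checking each pair (does one codeword prefix another?):
  B='0' vs D='10': no prefix
  B='0' vs C='110': no prefix
  B='0' vs E='111': no prefix
  D='10' vs B='0': no prefix
  D='10' vs C='110': no prefix
  D='10' vs E='111': no prefix
  C='110' vs B='0': no prefix
  C='110' vs D='10': no prefix
  C='110' vs E='111': no prefix
  E='111' vs B='0': no prefix
  E='111' vs D='10': no prefix
  E='111' vs C='110': no prefix
No violation found over all pairs.

YES -- this is a valid prefix code. No codeword is a prefix of any other codeword.


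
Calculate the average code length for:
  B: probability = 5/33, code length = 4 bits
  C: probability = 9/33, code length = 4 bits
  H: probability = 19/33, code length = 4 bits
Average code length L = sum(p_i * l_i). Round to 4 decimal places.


Weighted contributions p_i * l_i:
  B: (5/33) * 4 = 20/33
  C: (9/33) * 4 = 36/33
  H: (19/33) * 4 = 76/33
Sum = (20 + 36 + 76)/33 = 132/33

L = 132/33 = 4.0000 bits/symbol


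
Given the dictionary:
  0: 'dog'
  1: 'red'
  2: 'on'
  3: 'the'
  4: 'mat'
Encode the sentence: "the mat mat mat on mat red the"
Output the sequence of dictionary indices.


Look up each word in the dictionary:
  'the' -> 3
  'mat' -> 4
  'mat' -> 4
  'mat' -> 4
  'on' -> 2
  'mat' -> 4
  'red' -> 1
  'the' -> 3

Encoded: [3, 4, 4, 4, 2, 4, 1, 3]


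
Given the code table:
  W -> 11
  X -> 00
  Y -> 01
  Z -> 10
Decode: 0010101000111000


Decoding:
00 -> X
10 -> Z
10 -> Z
10 -> Z
00 -> X
11 -> W
10 -> Z
00 -> X


Result: XZZZXWZX


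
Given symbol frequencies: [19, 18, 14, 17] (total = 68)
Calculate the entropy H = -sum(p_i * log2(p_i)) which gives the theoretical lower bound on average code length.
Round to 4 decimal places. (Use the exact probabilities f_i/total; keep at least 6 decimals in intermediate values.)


Per-symbol terms -p_i * log2(p_i) with p_i = f_i/68:
  p = 19/68 = 0.279412: log2(p) = -1.839535, -p*log2(p) = 0.513988
  p = 18/68 = 0.264706: log2(p) = -1.917538, -p*log2(p) = 0.507584
  p = 14/68 = 0.205882: log2(p) = -2.280108, -p*log2(p) = 0.469434
  p = 17/68 = 0.250000: log2(p) = -2.000000, -p*log2(p) = 0.500000
H = 0.513988 + 0.507584 + 0.469434 + 0.500000 = 1.991006

H = 1.991 bits/symbol


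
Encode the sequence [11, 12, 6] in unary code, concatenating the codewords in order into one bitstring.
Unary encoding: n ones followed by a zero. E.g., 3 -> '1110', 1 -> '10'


Encode each number as n ones followed by a terminating 0:
  11 -> 111111111110 (12 bits)
  12 -> 1111111111110 (13 bits)
  6 -> 1111110 (7 bits)
Total length = 12 + 13 + 7 = 32 bits.

Unary([11, 12, 6]) = 11111111111011111111111101111110 (32 bits)


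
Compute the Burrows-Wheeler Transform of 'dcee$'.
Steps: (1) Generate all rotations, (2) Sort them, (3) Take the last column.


Rotations (sorted):
  0: $dcee -> last char: e
  1: cee$d -> last char: d
  2: dcee$ -> last char: $
  3: e$dce -> last char: e
  4: ee$dc -> last char: c


BWT = ed$ec


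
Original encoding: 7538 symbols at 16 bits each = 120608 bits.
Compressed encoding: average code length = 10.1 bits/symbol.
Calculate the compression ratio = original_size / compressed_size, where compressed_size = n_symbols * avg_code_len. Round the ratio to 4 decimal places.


original_size = n_symbols * orig_bits = 7538 * 16 = 120608 bits
compressed_size = n_symbols * avg_code_len = 7538 * 10.1 = 76133.8 bits
ratio = original_size / compressed_size = 120608 / 76133.8 = 1.5842

Compression ratio = 1.5842


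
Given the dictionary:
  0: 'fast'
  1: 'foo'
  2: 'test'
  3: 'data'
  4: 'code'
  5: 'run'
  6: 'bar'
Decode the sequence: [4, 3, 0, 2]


Look up each index in the dictionary:
  4 -> 'code'
  3 -> 'data'
  0 -> 'fast'
  2 -> 'test'

Decoded: "code data fast test"


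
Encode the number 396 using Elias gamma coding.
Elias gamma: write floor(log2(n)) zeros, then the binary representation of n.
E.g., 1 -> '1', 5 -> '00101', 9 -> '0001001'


num_bits = floor(log2(396)) + 1 = 9
leading_zeros = num_bits - 1 = 8
binary(396) = 110001100

Elias gamma(396) = '00000000' + '110001100' = 00000000110001100 (17 bits)


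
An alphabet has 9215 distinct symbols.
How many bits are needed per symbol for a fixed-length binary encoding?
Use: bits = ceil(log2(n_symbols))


log2(9215) = 13.1698
Bracket: 2^13 = 8192 < 9215 <= 2^14 = 16384
So ceil(log2(9215)) = 14

bits = ceil(log2(9215)) = ceil(13.1698) = 14 bits


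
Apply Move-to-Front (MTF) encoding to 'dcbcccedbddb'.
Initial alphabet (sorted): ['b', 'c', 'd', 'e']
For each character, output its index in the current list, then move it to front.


MTF encoding:
'd': index 2 in ['b', 'c', 'd', 'e'] -> ['d', 'b', 'c', 'e']
'c': index 2 in ['d', 'b', 'c', 'e'] -> ['c', 'd', 'b', 'e']
'b': index 2 in ['c', 'd', 'b', 'e'] -> ['b', 'c', 'd', 'e']
'c': index 1 in ['b', 'c', 'd', 'e'] -> ['c', 'b', 'd', 'e']
'c': index 0 in ['c', 'b', 'd', 'e'] -> ['c', 'b', 'd', 'e']
'c': index 0 in ['c', 'b', 'd', 'e'] -> ['c', 'b', 'd', 'e']
'e': index 3 in ['c', 'b', 'd', 'e'] -> ['e', 'c', 'b', 'd']
'd': index 3 in ['e', 'c', 'b', 'd'] -> ['d', 'e', 'c', 'b']
'b': index 3 in ['d', 'e', 'c', 'b'] -> ['b', 'd', 'e', 'c']
'd': index 1 in ['b', 'd', 'e', 'c'] -> ['d', 'b', 'e', 'c']
'd': index 0 in ['d', 'b', 'e', 'c'] -> ['d', 'b', 'e', 'c']
'b': index 1 in ['d', 'b', 'e', 'c'] -> ['b', 'd', 'e', 'c']


Output: [2, 2, 2, 1, 0, 0, 3, 3, 3, 1, 0, 1]


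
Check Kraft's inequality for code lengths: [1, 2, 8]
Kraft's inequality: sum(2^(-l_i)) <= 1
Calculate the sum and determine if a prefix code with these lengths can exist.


Sum = 2^(-1) + 2^(-2) + 2^(-8)
    = 0.5 + 0.25 + 0.00390625
    = 193/256 = 0.75390625
Since 0.75390625 <= 1, Kraft's inequality IS satisfied.
A prefix code with these lengths CAN exist.

Kraft sum = 0.75390625. Satisfied.


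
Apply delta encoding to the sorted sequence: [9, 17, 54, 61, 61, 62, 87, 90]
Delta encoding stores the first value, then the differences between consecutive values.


First value: 9
Deltas:
  17 - 9 = 8
  54 - 17 = 37
  61 - 54 = 7
  61 - 61 = 0
  62 - 61 = 1
  87 - 62 = 25
  90 - 87 = 3


Delta encoded: [9, 8, 37, 7, 0, 1, 25, 3]


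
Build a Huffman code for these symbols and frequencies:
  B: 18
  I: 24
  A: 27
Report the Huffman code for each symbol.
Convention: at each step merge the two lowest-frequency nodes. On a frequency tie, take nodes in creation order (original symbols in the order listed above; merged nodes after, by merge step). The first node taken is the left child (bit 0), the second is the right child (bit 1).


Huffman tree construction:
Step 1: Merge B(18) + I(24) = 42
Step 2: Merge A(27) + (B+I)(42) = 69
Read each symbol's code off the tree from the root (left child = 0, right child = 1).

Codes:
  B: 10 (length 2)
  I: 11 (length 2)
  A: 0 (length 1)
Average code length: 111/69 = 1.6087 bits/symbol


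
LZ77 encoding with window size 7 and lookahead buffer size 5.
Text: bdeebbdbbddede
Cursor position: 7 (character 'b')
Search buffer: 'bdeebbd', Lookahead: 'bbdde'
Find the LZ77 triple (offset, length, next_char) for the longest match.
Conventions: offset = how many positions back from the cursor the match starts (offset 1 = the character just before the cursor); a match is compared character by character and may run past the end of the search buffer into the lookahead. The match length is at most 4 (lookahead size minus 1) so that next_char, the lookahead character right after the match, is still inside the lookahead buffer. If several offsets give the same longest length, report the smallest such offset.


Try each offset into the search buffer:
  offset=1 (pos 6, char 'd'): match length 0
  offset=2 (pos 5, char 'b'): match length 1
  offset=3 (pos 4, char 'b'): match length 3
  offset=4 (pos 3, char 'e'): match length 0
  offset=5 (pos 2, char 'e'): match length 0
  offset=6 (pos 1, char 'd'): match length 0
  offset=7 (pos 0, char 'b'): match length 1
Longest match has length 3 at offset 3.
next_char = character at position 7 + 3 = 10 -> 'd'

Best match: offset=3, length=3 (matching 'bbd' starting at position 4)
LZ77 triple: (3, 3, 'd')


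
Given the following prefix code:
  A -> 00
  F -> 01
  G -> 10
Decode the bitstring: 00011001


Decoding step by step:
Bits 00 -> A
Bits 01 -> F
Bits 10 -> G
Bits 01 -> F


Decoded message: AFGF


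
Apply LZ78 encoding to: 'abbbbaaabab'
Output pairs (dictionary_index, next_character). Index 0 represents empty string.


LZ78 encoding steps:
Dictionary: {0: ''}
Step 1: w='' (idx 0), next='a' -> output (0, 'a'), add 'a' as idx 1
Step 2: w='' (idx 0), next='b' -> output (0, 'b'), add 'b' as idx 2
Step 3: w='b' (idx 2), next='b' -> output (2, 'b'), add 'bb' as idx 3
Step 4: w='b' (idx 2), next='a' -> output (2, 'a'), add 'ba' as idx 4
Step 5: w='a' (idx 1), next='a' -> output (1, 'a'), add 'aa' as idx 5
Step 6: w='ba' (idx 4), next='b' -> output (4, 'b'), add 'bab' as idx 6


Encoded: [(0, 'a'), (0, 'b'), (2, 'b'), (2, 'a'), (1, 'a'), (4, 'b')]


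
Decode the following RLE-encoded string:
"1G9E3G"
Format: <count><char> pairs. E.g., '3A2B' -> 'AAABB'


Expanding each <count><char> pair:
  1G -> 'G'
  9E -> 'EEEEEEEEE'
  3G -> 'GGG'

Decoded = GEEEEEEEEEGGG


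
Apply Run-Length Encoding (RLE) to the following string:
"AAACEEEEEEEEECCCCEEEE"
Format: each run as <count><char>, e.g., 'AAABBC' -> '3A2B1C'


Scanning runs left to right:
  i=0: run of 'A' x 3 -> '3A'
  i=3: run of 'C' x 1 -> '1C'
  i=4: run of 'E' x 9 -> '9E'
  i=13: run of 'C' x 4 -> '4C'
  i=17: run of 'E' x 4 -> '4E'

RLE = 3A1C9E4C4E


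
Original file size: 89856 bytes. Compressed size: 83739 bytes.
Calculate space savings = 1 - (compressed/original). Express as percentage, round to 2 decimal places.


ratio = compressed/original = 83739/89856 = 0.931924
savings = 1 - ratio = 1 - 0.931924 = 0.068076
as a percentage: 0.068076 * 100 = 6.81%

Space savings = 1 - 83739/89856 = 6.81%


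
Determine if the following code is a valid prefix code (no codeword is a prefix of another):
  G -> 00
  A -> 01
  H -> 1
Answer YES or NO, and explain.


Checking each pair (does one codeword prefix another?):
  G='00' vs A='01': no prefix
  G='00' vs H='1': no prefix
  A='01' vs G='00': no prefix
  A='01' vs H='1': no prefix
  H='1' vs G='00': no prefix
  H='1' vs A='01': no prefix
No violation found over all pairs.

YES -- this is a valid prefix code. No codeword is a prefix of any other codeword.


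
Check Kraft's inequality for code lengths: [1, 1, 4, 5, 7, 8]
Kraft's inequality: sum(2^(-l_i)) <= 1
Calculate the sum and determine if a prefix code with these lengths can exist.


Sum = 2^(-1) + 2^(-1) + 2^(-4) + 2^(-5) + 2^(-7) + 2^(-8)
    = 0.5 + 0.5 + 0.0625 + 0.03125 + 0.0078125 + 0.00390625
    = 283/256 = 1.10546875
Since 1.10546875 > 1, Kraft's inequality is NOT satisfied.
A prefix code with these lengths CANNOT exist.

Kraft sum = 1.10546875. Not satisfied.


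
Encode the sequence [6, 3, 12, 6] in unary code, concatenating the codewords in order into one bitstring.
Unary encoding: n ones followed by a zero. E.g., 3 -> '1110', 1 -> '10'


Encode each number as n ones followed by a terminating 0:
  6 -> 1111110 (7 bits)
  3 -> 1110 (4 bits)
  12 -> 1111111111110 (13 bits)
  6 -> 1111110 (7 bits)
Total length = 7 + 4 + 13 + 7 = 31 bits.

Unary([6, 3, 12, 6]) = 1111110111011111111111101111110 (31 bits)


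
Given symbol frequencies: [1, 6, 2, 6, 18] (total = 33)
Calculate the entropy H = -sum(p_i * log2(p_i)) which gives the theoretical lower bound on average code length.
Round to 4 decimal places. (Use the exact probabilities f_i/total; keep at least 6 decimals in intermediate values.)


Per-symbol terms -p_i * log2(p_i) with p_i = f_i/33:
  p = 1/33 = 0.030303: log2(p) = -5.044394, -p*log2(p) = 0.152860
  p = 6/33 = 0.181818: log2(p) = -2.459432, -p*log2(p) = 0.447169
  p = 2/33 = 0.060606: log2(p) = -4.044394, -p*log2(p) = 0.245115
  p = 6/33 = 0.181818: log2(p) = -2.459432, -p*log2(p) = 0.447169
  p = 18/33 = 0.545455: log2(p) = -0.874469, -p*log2(p) = 0.476983
H = 0.152860 + 0.447169 + 0.245115 + 0.447169 + 0.476983 = 1.769296

H = 1.7693 bits/symbol


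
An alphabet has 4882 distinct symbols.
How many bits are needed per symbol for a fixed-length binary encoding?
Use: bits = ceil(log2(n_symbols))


log2(4882) = 12.2533
Bracket: 2^12 = 4096 < 4882 <= 2^13 = 8192
So ceil(log2(4882)) = 13

bits = ceil(log2(4882)) = ceil(12.2533) = 13 bits


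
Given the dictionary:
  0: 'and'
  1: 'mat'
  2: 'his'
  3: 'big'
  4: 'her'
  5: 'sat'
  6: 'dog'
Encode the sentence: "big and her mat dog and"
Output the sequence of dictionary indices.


Look up each word in the dictionary:
  'big' -> 3
  'and' -> 0
  'her' -> 4
  'mat' -> 1
  'dog' -> 6
  'and' -> 0

Encoded: [3, 0, 4, 1, 6, 0]


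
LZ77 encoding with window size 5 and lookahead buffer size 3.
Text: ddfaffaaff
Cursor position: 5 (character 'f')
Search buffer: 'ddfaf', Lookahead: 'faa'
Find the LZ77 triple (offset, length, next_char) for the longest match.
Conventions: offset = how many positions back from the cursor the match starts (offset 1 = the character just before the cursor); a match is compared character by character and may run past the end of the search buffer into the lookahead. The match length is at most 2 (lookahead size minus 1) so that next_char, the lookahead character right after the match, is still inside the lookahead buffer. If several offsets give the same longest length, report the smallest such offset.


Try each offset into the search buffer:
  offset=1 (pos 4, char 'f'): match length 1
  offset=2 (pos 3, char 'a'): match length 0
  offset=3 (pos 2, char 'f'): match length 2
  offset=4 (pos 1, char 'd'): match length 0
  offset=5 (pos 0, char 'd'): match length 0
Longest match has length 2 at offset 3.
next_char = character at position 5 + 2 = 7 -> 'a'

Best match: offset=3, length=2 (matching 'fa' starting at position 2)
LZ77 triple: (3, 2, 'a')
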